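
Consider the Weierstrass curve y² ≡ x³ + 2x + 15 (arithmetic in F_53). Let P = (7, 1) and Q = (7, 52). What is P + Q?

The two points share x = 7 and their y-coordinates satisfy 1 + 52 ≡ 0 (mod 53), so they are inverses. Their sum is O.

O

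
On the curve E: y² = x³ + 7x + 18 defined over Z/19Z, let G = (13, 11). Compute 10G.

(5, 11)

Repeated addition: build up to 10G.
2G: tangent at (13, 11): λ = (3·13² + 7)/(2·11) ≡ 1/3. 3⁻¹ ≡ 13 (mod 19) since 3·13 = 39 ≡ 1, so λ ≡ 1·13 ≡ 13.
  x = λ² - 13 - 13 = 169 - 26 ≡ 10; y = λ·(13 - 10) - 11 ≡ 9. → (10, 9)
3G: (10, 9) + (13, 11). λ = (11 - 9)/(13 - 10) ≡ 2/3 mod 19. 3⁻¹ ≡ 13 (mod 19) since 3·13 = 39 ≡ 1, so λ ≡ 7.
  x = λ² - 10 - 13 = 49 - 23 ≡ 7; y = λ·(10 - 7) - 9 ≡ 12. → (7, 12)
4G: (7, 12) + (13, 11). λ = (11 - 12)/(13 - 7) ≡ 18/6 mod 19. 6⁻¹ ≡ 16 (mod 19) since 6·16 = 96 ≡ 1, so λ ≡ 3.
  x = λ² - 7 - 13 = 9 - 20 ≡ 8; y = λ·(7 - 8) - 12 ≡ 4. → (8, 4)
5G: (8, 4) + (13, 11). λ = (11 - 4)/(13 - 8) ≡ 7/5 mod 19. 5⁻¹ ≡ 4 (mod 19), so λ ≡ 9.
  x = λ² - 8 - 13 = 81 - 21 ≡ 3; y = λ·(8 - 3) - 4 ≡ 3. → (3, 3)
6G: (3, 3) + (13, 11). λ = (11 - 3)/(13 - 3) ≡ 8/10 mod 19. 10⁻¹ ≡ 2 (mod 19) since 10·2 = 20 ≡ 1, so λ ≡ 16.
  x = λ² - 3 - 13 = 256 - 16 ≡ 12; y = λ·(3 - 12) - 3 ≡ 5. → (12, 5)
7G: (12, 5) + (13, 11). λ = (11 - 5)/(13 - 12) ≡ 6/1 mod 19. 1⁻¹ ≡ 1 (mod 19) since 1·1 = 1 ≡ 1, so λ ≡ 6.
  x = λ² - 12 - 13 = 36 - 25 ≡ 11; y = λ·(12 - 11) - 5 ≡ 1. → (11, 1)
8G: (11, 1) + (13, 11). λ = (11 - 1)/(13 - 11) ≡ 10/2 mod 19. 2⁻¹ ≡ 10 (mod 19), so λ ≡ 5.
  x = λ² - 11 - 13 = 25 - 24 ≡ 1; y = λ·(11 - 1) - 1 ≡ 11. → (1, 11)
9G: (1, 11) + (13, 11). λ = (11 - 11)/(13 - 1) ≡ 0/12 mod 19. 12⁻¹ ≡ 8 (mod 19), so λ ≡ 0.
  x = λ² - 1 - 13 = 0 - 14 ≡ 5; y = λ·(1 - 5) - 11 ≡ 8. → (5, 8)
10G: (5, 8) + (13, 11). λ = (11 - 8)/(13 - 5) ≡ 3/8 mod 19. 8⁻¹ ≡ 12 (mod 19), so λ ≡ 17.
  x = λ² - 5 - 13 = 289 - 18 ≡ 5; y = λ·(5 - 5) - 8 ≡ 11. → (5, 11)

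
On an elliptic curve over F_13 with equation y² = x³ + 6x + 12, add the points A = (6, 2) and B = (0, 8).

(6, 2) + (0, 8). λ = (8 - 2)/(0 - 6) ≡ 6/7 mod 13. 7⁻¹ ≡ 2 (mod 13) since 7·2 = 14 ≡ 1, so λ ≡ 12.
  x = λ² - 6 - 0 = 144 - 6 ≡ 8; y = λ·(6 - 8) - 2 ≡ 0. → (8, 0)

(8, 0)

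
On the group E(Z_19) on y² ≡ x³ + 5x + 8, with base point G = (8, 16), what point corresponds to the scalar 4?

(5, 14)

Double-and-add on 4 = (100)₂. Start with G = (8, 16) for the leading 1-bit.
double: tangent at (8, 16): λ = (3·8² + 5)/(2·16) ≡ 7/13. 13⁻¹ ≡ 3 (mod 19), so λ ≡ 7·3 ≡ 2.
  x = λ² - 8 - 8 = 4 - 16 ≡ 7; y = λ·(8 - 7) - 16 ≡ 5. → (7, 5)
double: tangent at (7, 5): λ = (3·7² + 5)/(2·5) ≡ 0/10. 10⁻¹ ≡ 2 (mod 19) since 10·2 = 20 ≡ 1, so λ ≡ 0·2 ≡ 0.
  x = λ² - 7 - 7 = 0 - 14 ≡ 5; y = λ·(7 - 5) - 5 ≡ 14. → (5, 14)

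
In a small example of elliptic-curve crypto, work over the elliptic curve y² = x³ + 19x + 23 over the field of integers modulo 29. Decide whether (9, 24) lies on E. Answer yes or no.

y² = 24² ≡ 25; x³ + 19x + 23 = 923 ≡ 24 (mod 29). 25 ≠ 24.

no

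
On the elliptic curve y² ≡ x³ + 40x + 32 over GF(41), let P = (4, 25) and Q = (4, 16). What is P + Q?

The two points share x = 4 and their y-coordinates satisfy 25 + 16 ≡ 0 (mod 41), so they are inverses. Their sum is O.

O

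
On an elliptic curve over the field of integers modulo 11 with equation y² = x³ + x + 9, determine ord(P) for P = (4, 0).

2

2P: (4, 0) + (4, 0): same x and y₁ ≡ -y₂, so the sum is O.
2P = O, so the order is 2.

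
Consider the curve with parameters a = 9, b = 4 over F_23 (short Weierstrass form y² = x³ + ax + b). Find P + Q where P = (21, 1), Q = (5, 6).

(21, 1) + (5, 6). λ = (6 - 1)/(5 - 21) ≡ 5/7 mod 23. 7⁻¹ ≡ 10 (mod 23) since 7·10 = 70 ≡ 1, so λ ≡ 4.
  x = λ² - 21 - 5 = 16 - 26 ≡ 13; y = λ·(21 - 13) - 1 ≡ 8. → (13, 8)

(13, 8)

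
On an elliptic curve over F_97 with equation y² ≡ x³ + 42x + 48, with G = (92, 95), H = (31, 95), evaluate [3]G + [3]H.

(94, 63)

First 3G:
Repeated addition: build up to 3G.
2G: tangent at (92, 95): λ = (3·92² + 42)/(2·95) ≡ 20/93. 93⁻¹ ≡ 24 (mod 97), so λ ≡ 20·24 ≡ 92.
  x = λ² - 92 - 92 = 8464 - 184 ≡ 35; y = λ·(92 - 35) - 95 ≡ 8. → (35, 8)
3G: (35, 8) + (92, 95). λ = (95 - 8)/(92 - 35) ≡ 87/57 mod 97. 57⁻¹ ≡ 80 (mod 97), so λ ≡ 73.
  x = λ² - 35 - 92 = 5329 - 127 ≡ 61; y = λ·(35 - 61) - 8 ≡ 34. → (61, 34)
3G = (61, 34).
Next 3H:
Repeated addition: build up to 3H.
2H: tangent at (31, 95): λ = (3·31² + 42)/(2·95) ≡ 15/93. 93⁻¹ ≡ 24 (mod 97) since 93·24 = 2232 ≡ 1, so λ ≡ 15·24 ≡ 69.
  x = λ² - 31 - 31 = 4761 - 62 ≡ 43; y = λ·(31 - 43) - 95 ≡ 47. → (43, 47)
3H: (43, 47) + (31, 95). λ = (95 - 47)/(31 - 43) ≡ 48/85 mod 97. 85⁻¹ ≡ 8 (mod 97) since 85·8 = 680 ≡ 1, so λ ≡ 93.
  x = λ² - 43 - 31 = 8649 - 74 ≡ 39; y = λ·(43 - 39) - 47 ≡ 34. → (39, 34)
3H = (39, 34).
Finally 3G + 3H:
(61, 34) + (39, 34). λ = (34 - 34)/(39 - 61) ≡ 0/75 mod 97. 75⁻¹ ≡ 22 (mod 97), so λ ≡ 0.
  x = λ² - 61 - 39 = 0 - 100 ≡ 94; y = λ·(61 - 94) - 34 ≡ 63. → (94, 63)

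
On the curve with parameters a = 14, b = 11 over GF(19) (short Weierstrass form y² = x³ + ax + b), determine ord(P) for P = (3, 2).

2P: tangent at (3, 2): λ = (3·3² + 14)/(2·2) ≡ 3/4. 4⁻¹ ≡ 5 (mod 19), so λ ≡ 3·5 ≡ 15.
  x = λ² - 3 - 3 = 225 - 6 ≡ 10; y = λ·(3 - 10) - 2 ≡ 7. → (10, 7)
3P: (10, 7) + (3, 2). λ = (2 - 7)/(3 - 10) ≡ 14/12 mod 19. 12⁻¹ ≡ 8 (mod 19), so λ ≡ 17.
  x = λ² - 10 - 3 = 289 - 13 ≡ 10; y = λ·(10 - 10) - 7 ≡ 12. → (10, 12)
4P: (10, 12) + (3, 2). λ = (2 - 12)/(3 - 10) ≡ 9/12 mod 19. 12⁻¹ ≡ 8 (mod 19), so λ ≡ 15.
  x = λ² - 10 - 3 = 225 - 13 ≡ 3; y = λ·(10 - 3) - 12 ≡ 17. → (3, 17)
5P: (3, 17) + (3, 2): same x and y₁ ≡ -y₂, so the sum is the point at infinity.
5P = the point at infinity, so the order is 5.

5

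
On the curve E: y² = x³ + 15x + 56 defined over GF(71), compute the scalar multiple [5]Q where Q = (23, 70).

Double-and-add on 5 = (101)₂. Start with Q = (23, 70) for the leading 1-bit.
double: tangent at (23, 70): λ = (3·23² + 15)/(2·70) ≡ 40/69. 69⁻¹ ≡ 35 (mod 71), so λ ≡ 40·35 ≡ 51.
  x = λ² - 23 - 23 = 2601 - 46 ≡ 70; y = λ·(23 - 70) - 70 ≡ 18. → (70, 18)
double: tangent at (70, 18): λ = (3·70² + 15)/(2·18) ≡ 18/36. 36⁻¹ ≡ 2 (mod 71) since 36·2 = 72 ≡ 1, so λ ≡ 18·2 ≡ 36.
  x = λ² - 70 - 70 = 1296 - 140 ≡ 20; y = λ·(70 - 20) - 18 ≡ 7. → (20, 7)
add Q: (20, 7) + (23, 70). λ = (70 - 7)/(23 - 20) ≡ 63/3 mod 71. 3⁻¹ ≡ 24 (mod 71), so λ ≡ 21.
  x = λ² - 20 - 23 = 441 - 43 ≡ 43; y = λ·(20 - 43) - 7 ≡ 7. → (43, 7)

(43, 7)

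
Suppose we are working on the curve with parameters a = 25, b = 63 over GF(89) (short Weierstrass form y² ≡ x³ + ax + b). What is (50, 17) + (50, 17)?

tangent at (50, 17): λ = (3·50² + 25)/(2·17) ≡ 49/34. 34⁻¹ ≡ 55 (mod 89) since 34·55 = 1870 ≡ 1, so λ ≡ 49·55 ≡ 25.
  x = λ² - 50 - 50 = 625 - 100 ≡ 80; y = λ·(50 - 80) - 17 ≡ 34. → (80, 34)

(80, 34)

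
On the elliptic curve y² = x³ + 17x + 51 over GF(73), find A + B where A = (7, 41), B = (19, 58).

(12, 31)

(7, 41) + (19, 58). λ = (58 - 41)/(19 - 7) ≡ 17/12 mod 73. 12⁻¹ ≡ 67 (mod 73) since 12·67 = 804 ≡ 1, so λ ≡ 44.
  x = λ² - 7 - 19 = 1936 - 26 ≡ 12; y = λ·(7 - 12) - 41 ≡ 31. → (12, 31)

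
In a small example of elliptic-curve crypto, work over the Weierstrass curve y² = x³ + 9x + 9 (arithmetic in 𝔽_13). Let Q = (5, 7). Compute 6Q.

(5, 6)

Double-and-add on 6 = (110)₂. Start with Q = (5, 7) for the leading 1-bit.
double: tangent at (5, 7): λ = (3·5² + 9)/(2·7) ≡ 6/1. 1⁻¹ ≡ 1 (mod 13), so λ ≡ 6·1 ≡ 6.
  x = λ² - 5 - 5 = 36 - 10 ≡ 0; y = λ·(5 - 0) - 7 ≡ 10. → (0, 10)
add Q: (0, 10) + (5, 7). λ = (7 - 10)/(5 - 0) ≡ 10/5 mod 13. 5⁻¹ ≡ 8 (mod 13), so λ ≡ 2.
  x = λ² - 0 - 5 = 4 - 5 ≡ 12; y = λ·(0 - 12) - 10 ≡ 5. → (12, 5)
double: tangent at (12, 5): λ = (3·12² + 9)/(2·5) ≡ 12/10. 10⁻¹ ≡ 4 (mod 13) since 10·4 = 40 ≡ 1, so λ ≡ 12·4 ≡ 9.
  x = λ² - 12 - 12 = 81 - 24 ≡ 5; y = λ·(12 - 5) - 5 ≡ 6. → (5, 6)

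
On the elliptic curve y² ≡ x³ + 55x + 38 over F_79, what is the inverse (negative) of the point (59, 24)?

-(59, 24) = (59, -24 mod 79) = (59, 55).

(59, 55)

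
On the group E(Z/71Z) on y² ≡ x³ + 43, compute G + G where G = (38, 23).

(0, 55)

tangent at (38, 23): λ = (3·38² + 0)/(2·23) ≡ 1/46. 46⁻¹ ≡ 17 (mod 71), so λ ≡ 1·17 ≡ 17.
  x = λ² - 38 - 38 = 289 - 76 ≡ 0; y = λ·(38 - 0) - 23 ≡ 55. → (0, 55)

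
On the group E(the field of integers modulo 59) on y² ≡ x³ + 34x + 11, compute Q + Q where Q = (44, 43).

tangent at (44, 43): λ = (3·44² + 34)/(2·43) ≡ 1/27. 27⁻¹ ≡ 35 (mod 59) since 27·35 = 945 ≡ 1, so λ ≡ 1·35 ≡ 35.
  x = λ² - 44 - 44 = 1225 - 88 ≡ 16; y = λ·(44 - 16) - 43 ≡ 52. → (16, 52)

(16, 52)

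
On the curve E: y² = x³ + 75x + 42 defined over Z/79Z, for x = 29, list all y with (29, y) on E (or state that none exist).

33, 46

x³ + 75x + 42 = 26606 ≡ 62 (mod 79).
Square roots of 62 mod 79: 33 and 46 (since 33² = 1089 ≡ 62).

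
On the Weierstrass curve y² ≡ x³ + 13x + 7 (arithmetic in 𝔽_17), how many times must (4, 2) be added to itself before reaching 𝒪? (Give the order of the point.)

5

2P: tangent at (4, 2): λ = (3·4² + 13)/(2·2) ≡ 10/4. 4⁻¹ ≡ 13 (mod 17), so λ ≡ 10·13 ≡ 11.
  x = λ² - 4 - 4 = 121 - 8 ≡ 11; y = λ·(4 - 11) - 2 ≡ 6. → (11, 6)
3P: (11, 6) + (4, 2). λ = (2 - 6)/(4 - 11) ≡ 13/10 mod 17. 10⁻¹ ≡ 12 (mod 17), so λ ≡ 3.
  x = λ² - 11 - 4 = 9 - 15 ≡ 11; y = λ·(11 - 11) - 6 ≡ 11. → (11, 11)
4P: (11, 11) + (4, 2). λ = (2 - 11)/(4 - 11) ≡ 8/10 mod 17. 10⁻¹ ≡ 12 (mod 17), so λ ≡ 11.
  x = λ² - 11 - 4 = 121 - 15 ≡ 4; y = λ·(11 - 4) - 11 ≡ 15. → (4, 15)
5P: (4, 15) + (4, 2): same x and y₁ ≡ -y₂, so the sum is 𝒪.
5P = 𝒪, so the order is 5.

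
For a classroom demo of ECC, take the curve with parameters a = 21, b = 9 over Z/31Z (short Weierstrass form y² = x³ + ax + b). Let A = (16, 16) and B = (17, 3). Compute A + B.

(12, 25)

(16, 16) + (17, 3). λ = (3 - 16)/(17 - 16) ≡ 18/1 mod 31. 1⁻¹ ≡ 1 (mod 31) since 1·1 = 1 ≡ 1, so λ ≡ 18.
  x = λ² - 16 - 17 = 324 - 33 ≡ 12; y = λ·(16 - 12) - 16 ≡ 25. → (12, 25)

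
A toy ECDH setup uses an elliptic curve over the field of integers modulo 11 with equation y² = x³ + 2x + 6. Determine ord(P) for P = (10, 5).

2P: tangent at (10, 5): λ = (3·10² + 2)/(2·5) ≡ 5/10. 10⁻¹ ≡ 10 (mod 11) since 10·10 = 100 ≡ 1, so λ ≡ 5·10 ≡ 6.
  x = λ² - 10 - 10 = 36 - 20 ≡ 5; y = λ·(10 - 5) - 5 ≡ 3. → (5, 3)
3P: (5, 3) + (10, 5). λ = (5 - 3)/(10 - 5) ≡ 2/5 mod 11. 5⁻¹ ≡ 9 (mod 11) since 5·9 = 45 ≡ 1, so λ ≡ 7.
  x = λ² - 5 - 10 = 49 - 15 ≡ 1; y = λ·(5 - 1) - 3 ≡ 3. → (1, 3)
4P: (1, 3) + (10, 5). λ = (5 - 3)/(10 - 1) ≡ 2/9 mod 11. 9⁻¹ ≡ 5 (mod 11), so λ ≡ 10.
  x = λ² - 1 - 10 = 100 - 11 ≡ 1; y = λ·(1 - 1) - 3 ≡ 8. → (1, 8)
5P: (1, 8) + (10, 5). λ = (5 - 8)/(10 - 1) ≡ 8/9 mod 11. 9⁻¹ ≡ 5 (mod 11) since 9·5 = 45 ≡ 1, so λ ≡ 7.
  x = λ² - 1 - 10 = 49 - 11 ≡ 5; y = λ·(1 - 5) - 8 ≡ 8. → (5, 8)
6P: (5, 8) + (10, 5). λ = (5 - 8)/(10 - 5) ≡ 8/5 mod 11. 5⁻¹ ≡ 9 (mod 11) since 5·9 = 45 ≡ 1, so λ ≡ 6.
  x = λ² - 5 - 10 = 36 - 15 ≡ 10; y = λ·(5 - 10) - 8 ≡ 6. → (10, 6)
7P: (10, 6) + (10, 5): same x and y₁ ≡ -y₂, so the sum is 𝒪.
7P = 𝒪, so the order is 7.

7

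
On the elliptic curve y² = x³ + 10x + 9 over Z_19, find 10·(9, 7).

(7, 17)

Write Q = (9, 7).
Double-and-add on 10 = (1010)₂. Start with Q = (9, 7) for the leading 1-bit.
double: tangent at (9, 7): λ = (3·9² + 10)/(2·7) ≡ 6/14. 14⁻¹ ≡ 15 (mod 19), so λ ≡ 6·15 ≡ 14.
  x = λ² - 9 - 9 = 196 - 18 ≡ 7; y = λ·(9 - 7) - 7 ≡ 2. → (7, 2)
double: tangent at (7, 2): λ = (3·7² + 10)/(2·2) ≡ 5/4. 4⁻¹ ≡ 5 (mod 19) since 4·5 = 20 ≡ 1, so λ ≡ 5·5 ≡ 6.
  x = λ² - 7 - 7 = 36 - 14 ≡ 3; y = λ·(7 - 3) - 2 ≡ 3. → (3, 3)
add Q: (3, 3) + (9, 7). λ = (7 - 3)/(9 - 3) ≡ 4/6 mod 19. 6⁻¹ ≡ 16 (mod 19), so λ ≡ 7.
  x = λ² - 3 - 9 = 49 - 12 ≡ 18; y = λ·(3 - 18) - 3 ≡ 6. → (18, 6)
double: tangent at (18, 6): λ = (3·18² + 10)/(2·6) ≡ 13/12. 12⁻¹ ≡ 8 (mod 19), so λ ≡ 13·8 ≡ 9.
  x = λ² - 18 - 18 = 81 - 36 ≡ 7; y = λ·(18 - 7) - 6 ≡ 17. → (7, 17)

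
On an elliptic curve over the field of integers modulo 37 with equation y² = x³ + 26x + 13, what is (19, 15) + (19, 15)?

tangent at (19, 15): λ = (3·19² + 26)/(2·15) ≡ 36/30. 30⁻¹ ≡ 21 (mod 37) since 30·21 = 630 ≡ 1, so λ ≡ 36·21 ≡ 16.
  x = λ² - 19 - 19 = 256 - 38 ≡ 33; y = λ·(19 - 33) - 15 ≡ 20. → (33, 20)

(33, 20)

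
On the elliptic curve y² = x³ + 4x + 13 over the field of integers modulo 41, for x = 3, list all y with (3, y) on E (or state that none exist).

none

x³ + 4x + 13 = 52 ≡ 11 (mod 41).
11 is a non-residue mod 41; no y exists.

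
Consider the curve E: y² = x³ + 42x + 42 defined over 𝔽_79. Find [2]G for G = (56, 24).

(18, 51)

tangent at (56, 24): λ = (3·56² + 42)/(2·24) ≡ 49/48. 48⁻¹ ≡ 28 (mod 79), so λ ≡ 49·28 ≡ 29.
  x = λ² - 56 - 56 = 841 - 112 ≡ 18; y = λ·(56 - 18) - 24 ≡ 51. → (18, 51)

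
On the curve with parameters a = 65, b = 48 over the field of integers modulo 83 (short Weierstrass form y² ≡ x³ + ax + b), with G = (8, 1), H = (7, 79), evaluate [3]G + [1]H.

(1, 23)

First 3G:
Repeated addition: build up to 3G.
2G: tangent at (8, 1): λ = (3·8² + 65)/(2·1) ≡ 8/2. 2⁻¹ ≡ 42 (mod 83) since 2·42 = 84 ≡ 1, so λ ≡ 8·42 ≡ 4.
  x = λ² - 8 - 8 = 16 - 16 ≡ 0; y = λ·(8 - 0) - 1 ≡ 31. → (0, 31)
3G: (0, 31) + (8, 1). λ = (1 - 31)/(8 - 0) ≡ 53/8 mod 83. 8⁻¹ ≡ 52 (mod 83), so λ ≡ 17.
  x = λ² - 0 - 8 = 289 - 8 ≡ 32; y = λ·(0 - 32) - 31 ≡ 6. → (32, 6)
3G = (32, 6).
Finally 3G + H:
(32, 6) + (7, 79). λ = (79 - 6)/(7 - 32) ≡ 73/58 mod 83. 58⁻¹ ≡ 73 (mod 83), so λ ≡ 17.
  x = λ² - 32 - 7 = 289 - 39 ≡ 1; y = λ·(32 - 1) - 6 ≡ 23. → (1, 23)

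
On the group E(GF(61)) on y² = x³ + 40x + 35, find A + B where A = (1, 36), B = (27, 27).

(1, 36) + (27, 27). λ = (27 - 36)/(27 - 1) ≡ 52/26 mod 61. 26⁻¹ ≡ 54 (mod 61), so λ ≡ 2.
  x = λ² - 1 - 27 = 4 - 28 ≡ 37; y = λ·(1 - 37) - 36 ≡ 14. → (37, 14)

(37, 14)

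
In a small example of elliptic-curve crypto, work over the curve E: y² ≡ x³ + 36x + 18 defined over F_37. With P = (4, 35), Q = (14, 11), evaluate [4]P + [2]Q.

First 4P:
Repeated addition: build up to 4P.
2P: tangent at (4, 35): λ = (3·4² + 36)/(2·35) ≡ 10/33. 33⁻¹ ≡ 9 (mod 37), so λ ≡ 10·9 ≡ 16.
  x = λ² - 4 - 4 = 256 - 8 ≡ 26; y = λ·(4 - 26) - 35 ≡ 20. → (26, 20)
3P: (26, 20) + (4, 35). λ = (35 - 20)/(4 - 26) ≡ 15/15 mod 37. 15⁻¹ ≡ 5 (mod 37), so λ ≡ 1.
  x = λ² - 26 - 4 = 1 - 30 ≡ 8; y = λ·(26 - 8) - 20 ≡ 35. → (8, 35)
4P: (8, 35) + (4, 35). λ = (35 - 35)/(4 - 8) ≡ 0/33 mod 37. 33⁻¹ ≡ 9 (mod 37), so λ ≡ 0.
  x = λ² - 8 - 4 = 0 - 12 ≡ 25; y = λ·(8 - 25) - 35 ≡ 2. → (25, 2)
4P = (25, 2).
Next 2Q:
Repeated addition: build up to 2Q.
2Q: tangent at (14, 11): λ = (3·14² + 36)/(2·11) ≡ 32/22. 22⁻¹ ≡ 32 (mod 37), so λ ≡ 32·32 ≡ 25.
  x = λ² - 14 - 14 = 625 - 28 ≡ 5; y = λ·(14 - 5) - 11 ≡ 29. → (5, 29)
2Q = (5, 29).
Finally 4P + 2Q:
(25, 2) + (5, 29). λ = (29 - 2)/(5 - 25) ≡ 27/17 mod 37. 17⁻¹ ≡ 24 (mod 37), so λ ≡ 19.
  x = λ² - 25 - 5 = 361 - 30 ≡ 35; y = λ·(25 - 35) - 2 ≡ 30. → (35, 30)

(35, 30)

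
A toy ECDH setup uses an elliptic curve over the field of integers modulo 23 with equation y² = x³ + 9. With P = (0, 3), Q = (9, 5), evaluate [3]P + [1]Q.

(9, 5)

First 3P:
Repeated addition: build up to 3P.
2P: tangent at (0, 3): λ = (3·0² + 0)/(2·3) ≡ 0/6. 6⁻¹ ≡ 4 (mod 23) since 6·4 = 24 ≡ 1, so λ ≡ 0·4 ≡ 0.
  x = λ² - 0 - 0 = 0 - 0 ≡ 0; y = λ·(0 - 0) - 3 ≡ 20. → (0, 20)
3P: (0, 20) + (0, 3): same x and y₁ ≡ -y₂, so the sum is O.
3P = O.
Finally 3P + Q:
O + (9, 5) = (9, 5) (identity).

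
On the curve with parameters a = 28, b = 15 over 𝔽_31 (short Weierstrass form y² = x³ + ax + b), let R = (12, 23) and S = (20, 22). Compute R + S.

(15, 20)

(12, 23) + (20, 22). λ = (22 - 23)/(20 - 12) ≡ 30/8 mod 31. 8⁻¹ ≡ 4 (mod 31), so λ ≡ 27.
  x = λ² - 12 - 20 = 729 - 32 ≡ 15; y = λ·(12 - 15) - 23 ≡ 20. → (15, 20)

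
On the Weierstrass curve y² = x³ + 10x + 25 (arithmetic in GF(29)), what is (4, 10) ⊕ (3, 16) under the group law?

(0, 24)

(4, 10) + (3, 16). λ = (16 - 10)/(3 - 4) ≡ 6/28 mod 29. 28⁻¹ ≡ 28 (mod 29) since 28·28 = 784 ≡ 1, so λ ≡ 23.
  x = λ² - 4 - 3 = 529 - 7 ≡ 0; y = λ·(4 - 0) - 10 ≡ 24. → (0, 24)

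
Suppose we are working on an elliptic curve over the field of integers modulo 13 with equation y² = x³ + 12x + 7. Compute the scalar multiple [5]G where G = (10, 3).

Double-and-add on 5 = (101)₂. Start with G = (10, 3) for the leading 1-bit.
double: tangent at (10, 3): λ = (3·10² + 12)/(2·3) ≡ 0/6. 6⁻¹ ≡ 11 (mod 13) since 6·11 = 66 ≡ 1, so λ ≡ 0·11 ≡ 0.
  x = λ² - 10 - 10 = 0 - 20 ≡ 6; y = λ·(10 - 6) - 3 ≡ 10. → (6, 10)
double: tangent at (6, 10): λ = (3·6² + 12)/(2·10) ≡ 3/7. 7⁻¹ ≡ 2 (mod 13) since 7·2 = 14 ≡ 1, so λ ≡ 3·2 ≡ 6.
  x = λ² - 6 - 6 = 36 - 12 ≡ 11; y = λ·(6 - 11) - 10 ≡ 12. → (11, 12)
add G: (11, 12) + (10, 3). λ = (3 - 12)/(10 - 11) ≡ 4/12 mod 13. 12⁻¹ ≡ 12 (mod 13), so λ ≡ 9.
  x = λ² - 11 - 10 = 81 - 21 ≡ 8; y = λ·(11 - 8) - 12 ≡ 2. → (8, 2)

(8, 2)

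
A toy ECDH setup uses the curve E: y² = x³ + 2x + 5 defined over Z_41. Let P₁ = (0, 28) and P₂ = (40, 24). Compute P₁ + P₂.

(0, 28) + (40, 24). λ = (24 - 28)/(40 - 0) ≡ 37/40 mod 41. 40⁻¹ ≡ 40 (mod 41), so λ ≡ 4.
  x = λ² - 0 - 40 = 16 - 40 ≡ 17; y = λ·(0 - 17) - 28 ≡ 27. → (17, 27)

(17, 27)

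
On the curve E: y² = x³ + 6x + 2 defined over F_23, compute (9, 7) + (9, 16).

O

The two points share x = 9 and their y-coordinates satisfy 7 + 16 ≡ 0 (mod 23), so they are inverses. Their sum is ∞.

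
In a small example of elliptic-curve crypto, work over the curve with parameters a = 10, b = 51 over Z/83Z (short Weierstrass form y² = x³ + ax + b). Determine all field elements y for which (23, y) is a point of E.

9, 74

x³ + 10x + 51 = 12448 ≡ 81 (mod 83).
Square roots of 81 mod 83: 9 and 74 (since 9² = 81 ≡ 81).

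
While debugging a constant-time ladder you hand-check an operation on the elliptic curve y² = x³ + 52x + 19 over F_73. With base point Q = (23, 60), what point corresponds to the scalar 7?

Repeated addition: build up to 7Q.
2Q: tangent at (23, 60): λ = (3·23² + 52)/(2·60) ≡ 33/47. 47⁻¹ ≡ 14 (mod 73) since 47·14 = 658 ≡ 1, so λ ≡ 33·14 ≡ 24.
  x = λ² - 23 - 23 = 576 - 46 ≡ 19; y = λ·(23 - 19) - 60 ≡ 36. → (19, 36)
3Q: (19, 36) + (23, 60). λ = (60 - 36)/(23 - 19) ≡ 24/4 mod 73. 4⁻¹ ≡ 55 (mod 73), so λ ≡ 6.
  x = λ² - 19 - 23 = 36 - 42 ≡ 67; y = λ·(19 - 67) - 36 ≡ 41. → (67, 41)
4Q: (67, 41) + (23, 60). λ = (60 - 41)/(23 - 67) ≡ 19/29 mod 73. 29⁻¹ ≡ 68 (mod 73), so λ ≡ 51.
  x = λ² - 67 - 23 = 2601 - 90 ≡ 29; y = λ·(67 - 29) - 41 ≡ 72. → (29, 72)
5Q: (29, 72) + (23, 60). λ = (60 - 72)/(23 - 29) ≡ 61/67 mod 73. 67⁻¹ ≡ 12 (mod 73) since 67·12 = 804 ≡ 1, so λ ≡ 2.
  x = λ² - 29 - 23 = 4 - 52 ≡ 25; y = λ·(29 - 25) - 72 ≡ 9. → (25, 9)
6Q: (25, 9) + (23, 60). λ = (60 - 9)/(23 - 25) ≡ 51/71 mod 73. 71⁻¹ ≡ 36 (mod 73), so λ ≡ 11.
  x = λ² - 25 - 23 = 121 - 48 ≡ 0; y = λ·(25 - 0) - 9 ≡ 47. → (0, 47)
7Q: (0, 47) + (23, 60). λ = (60 - 47)/(23 - 0) ≡ 13/23 mod 73. 23⁻¹ ≡ 54 (mod 73) since 23·54 = 1242 ≡ 1, so λ ≡ 45.
  x = λ² - 0 - 23 = 2025 - 23 ≡ 31; y = λ·(0 - 31) - 47 ≡ 18. → (31, 18)

(31, 18)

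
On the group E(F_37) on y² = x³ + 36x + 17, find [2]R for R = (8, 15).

(24, 4)

tangent at (8, 15): λ = (3·8² + 36)/(2·15) ≡ 6/30. 30⁻¹ ≡ 21 (mod 37), so λ ≡ 6·21 ≡ 15.
  x = λ² - 8 - 8 = 225 - 16 ≡ 24; y = λ·(8 - 24) - 15 ≡ 4. → (24, 4)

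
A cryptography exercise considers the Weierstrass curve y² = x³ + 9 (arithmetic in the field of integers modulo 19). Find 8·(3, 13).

(17, 1)

Write Q = (3, 13).
Repeated addition: build up to 8Q.
2Q: tangent at (3, 13): λ = (3·3² + 0)/(2·13) ≡ 8/7. 7⁻¹ ≡ 11 (mod 19), so λ ≡ 8·11 ≡ 12.
  x = λ² - 3 - 3 = 144 - 6 ≡ 5; y = λ·(3 - 5) - 13 ≡ 1. → (5, 1)
3Q: (5, 1) + (3, 13). λ = (13 - 1)/(3 - 5) ≡ 12/17 mod 19. 17⁻¹ ≡ 9 (mod 19) since 17·9 = 153 ≡ 1, so λ ≡ 13.
  x = λ² - 5 - 3 = 169 - 8 ≡ 9; y = λ·(5 - 9) - 1 ≡ 4. → (9, 4)
4Q: (9, 4) + (3, 13). λ = (13 - 4)/(3 - 9) ≡ 9/13 mod 19. 13⁻¹ ≡ 3 (mod 19) since 13·3 = 39 ≡ 1, so λ ≡ 8.
  x = λ² - 9 - 3 = 64 - 12 ≡ 14; y = λ·(9 - 14) - 4 ≡ 13. → (14, 13)
5Q: (14, 13) + (3, 13). λ = (13 - 13)/(3 - 14) ≡ 0/8 mod 19. 8⁻¹ ≡ 12 (mod 19) since 8·12 = 96 ≡ 1, so λ ≡ 0.
  x = λ² - 14 - 3 = 0 - 17 ≡ 2; y = λ·(14 - 2) - 13 ≡ 6. → (2, 6)
6Q: (2, 6) + (3, 13). λ = (13 - 6)/(3 - 2) ≡ 7/1 mod 19. 1⁻¹ ≡ 1 (mod 19) since 1·1 = 1 ≡ 1, so λ ≡ 7.
  x = λ² - 2 - 3 = 49 - 5 ≡ 6; y = λ·(2 - 6) - 6 ≡ 4. → (6, 4)
7Q: (6, 4) + (3, 13). λ = (13 - 4)/(3 - 6) ≡ 9/16 mod 19. 16⁻¹ ≡ 6 (mod 19), so λ ≡ 16.
  x = λ² - 6 - 3 = 256 - 9 ≡ 0; y = λ·(6 - 0) - 4 ≡ 16. → (0, 16)
8Q: (0, 16) + (3, 13). λ = (13 - 16)/(3 - 0) ≡ 16/3 mod 19. 3⁻¹ ≡ 13 (mod 19), so λ ≡ 18.
  x = λ² - 0 - 3 = 324 - 3 ≡ 17; y = λ·(0 - 17) - 16 ≡ 1. → (17, 1)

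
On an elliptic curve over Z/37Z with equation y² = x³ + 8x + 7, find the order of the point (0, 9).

8

2P: tangent at (0, 9): λ = (3·0² + 8)/(2·9) ≡ 8/18. 18⁻¹ ≡ 35 (mod 37), so λ ≡ 8·35 ≡ 21.
  x = λ² - 0 - 0 = 441 - 0 ≡ 34; y = λ·(0 - 34) - 9 ≡ 17. → (34, 17)
3P: (34, 17) + (0, 9). λ = (9 - 17)/(0 - 34) ≡ 29/3 mod 37. 3⁻¹ ≡ 25 (mod 37) since 3·25 = 75 ≡ 1, so λ ≡ 22.
  x = λ² - 34 - 0 = 484 - 34 ≡ 6; y = λ·(34 - 6) - 17 ≡ 7. → (6, 7)
4P: (6, 7) + (0, 9). λ = (9 - 7)/(0 - 6) ≡ 2/31 mod 37. 31⁻¹ ≡ 6 (mod 37) since 31·6 = 186 ≡ 1, so λ ≡ 12.
  x = λ² - 6 - 0 = 144 - 6 ≡ 27; y = λ·(6 - 27) - 7 ≡ 0. → (27, 0)
5P: (27, 0) + (0, 9). λ = (9 - 0)/(0 - 27) ≡ 9/10 mod 37. 10⁻¹ ≡ 26 (mod 37) since 10·26 = 260 ≡ 1, so λ ≡ 12.
  x = λ² - 27 - 0 = 144 - 27 ≡ 6; y = λ·(27 - 6) - 0 ≡ 30. → (6, 30)
6P: (6, 30) + (0, 9). λ = (9 - 30)/(0 - 6) ≡ 16/31 mod 37. 31⁻¹ ≡ 6 (mod 37), so λ ≡ 22.
  x = λ² - 6 - 0 = 484 - 6 ≡ 34; y = λ·(6 - 34) - 30 ≡ 20. → (34, 20)
7P: (34, 20) + (0, 9). λ = (9 - 20)/(0 - 34) ≡ 26/3 mod 37. 3⁻¹ ≡ 25 (mod 37), so λ ≡ 21.
  x = λ² - 34 - 0 = 441 - 34 ≡ 0; y = λ·(34 - 0) - 20 ≡ 28. → (0, 28)
8P: (0, 28) + (0, 9): same x and y₁ ≡ -y₂, so the sum is 𝒪.
8P = 𝒪, so the order is 8.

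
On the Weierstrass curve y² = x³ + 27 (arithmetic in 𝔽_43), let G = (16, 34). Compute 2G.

(35, 17)

tangent at (16, 34): λ = (3·16² + 0)/(2·34) ≡ 37/25. 25⁻¹ ≡ 31 (mod 43) since 25·31 = 775 ≡ 1, so λ ≡ 37·31 ≡ 29.
  x = λ² - 16 - 16 = 841 - 32 ≡ 35; y = λ·(16 - 35) - 34 ≡ 17. → (35, 17)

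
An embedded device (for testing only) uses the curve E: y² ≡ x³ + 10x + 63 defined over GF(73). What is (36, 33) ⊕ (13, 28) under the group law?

(36, 33) + (13, 28). λ = (28 - 33)/(13 - 36) ≡ 68/50 mod 73. 50⁻¹ ≡ 19 (mod 73) since 50·19 = 950 ≡ 1, so λ ≡ 51.
  x = λ² - 36 - 13 = 2601 - 49 ≡ 70; y = λ·(36 - 70) - 33 ≡ 58. → (70, 58)

(70, 58)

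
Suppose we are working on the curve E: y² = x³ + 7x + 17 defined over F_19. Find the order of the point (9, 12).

7

2P: tangent at (9, 12): λ = (3·9² + 7)/(2·12) ≡ 3/5. 5⁻¹ ≡ 4 (mod 19), so λ ≡ 3·4 ≡ 12.
  x = λ² - 9 - 9 = 144 - 18 ≡ 12; y = λ·(9 - 12) - 12 ≡ 9. → (12, 9)
3P: (12, 9) + (9, 12). λ = (12 - 9)/(9 - 12) ≡ 3/16 mod 19. 16⁻¹ ≡ 6 (mod 19), so λ ≡ 18.
  x = λ² - 12 - 9 = 324 - 21 ≡ 18; y = λ·(12 - 18) - 9 ≡ 16. → (18, 16)
4P: (18, 16) + (9, 12). λ = (12 - 16)/(9 - 18) ≡ 15/10 mod 19. 10⁻¹ ≡ 2 (mod 19), so λ ≡ 11.
  x = λ² - 18 - 9 = 121 - 27 ≡ 18; y = λ·(18 - 18) - 16 ≡ 3. → (18, 3)
5P: (18, 3) + (9, 12). λ = (12 - 3)/(9 - 18) ≡ 9/10 mod 19. 10⁻¹ ≡ 2 (mod 19), so λ ≡ 18.
  x = λ² - 18 - 9 = 324 - 27 ≡ 12; y = λ·(18 - 12) - 3 ≡ 10. → (12, 10)
6P: (12, 10) + (9, 12). λ = (12 - 10)/(9 - 12) ≡ 2/16 mod 19. 16⁻¹ ≡ 6 (mod 19), so λ ≡ 12.
  x = λ² - 12 - 9 = 144 - 21 ≡ 9; y = λ·(12 - 9) - 10 ≡ 7. → (9, 7)
7P: (9, 7) + (9, 12): same x and y₁ ≡ -y₂, so the sum is 𝒪.
7P = 𝒪, so the order is 7.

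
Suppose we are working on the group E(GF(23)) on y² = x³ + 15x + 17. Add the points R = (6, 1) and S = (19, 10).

(11, 15)

(6, 1) + (19, 10). λ = (10 - 1)/(19 - 6) ≡ 9/13 mod 23. 13⁻¹ ≡ 16 (mod 23) since 13·16 = 208 ≡ 1, so λ ≡ 6.
  x = λ² - 6 - 19 = 36 - 25 ≡ 11; y = λ·(6 - 11) - 1 ≡ 15. → (11, 15)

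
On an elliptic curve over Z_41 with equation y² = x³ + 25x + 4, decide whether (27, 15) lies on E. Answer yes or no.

no

y² = 15² ≡ 20; x³ + 25x + 4 = 20362 ≡ 26 (mod 41). 20 ≠ 26.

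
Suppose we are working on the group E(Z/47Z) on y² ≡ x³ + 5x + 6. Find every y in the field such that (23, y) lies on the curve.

16, 31

x³ + 5x + 6 = 12288 ≡ 21 (mod 47).
Square roots of 21 mod 47: 16 and 31 (since 16² = 256 ≡ 21).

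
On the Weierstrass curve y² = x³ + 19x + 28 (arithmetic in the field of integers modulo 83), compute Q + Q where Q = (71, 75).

tangent at (71, 75): λ = (3·71² + 19)/(2·75) ≡ 36/67. 67⁻¹ ≡ 57 (mod 83), so λ ≡ 36·57 ≡ 60.
  x = λ² - 71 - 71 = 3600 - 142 ≡ 55; y = λ·(71 - 55) - 75 ≡ 55. → (55, 55)

(55, 55)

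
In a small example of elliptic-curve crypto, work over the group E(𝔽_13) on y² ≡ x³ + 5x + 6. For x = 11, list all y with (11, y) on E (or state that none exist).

1, 12

x³ + 5x + 6 = 1392 ≡ 1 (mod 13).
Square roots of 1 mod 13: 1 and 12 (since 1² = 1 ≡ 1).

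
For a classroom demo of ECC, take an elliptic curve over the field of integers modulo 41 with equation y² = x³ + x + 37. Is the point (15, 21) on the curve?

y² = 21² ≡ 31; x³ + 1x + 37 = 3427 ≡ 24 (mod 41). 31 ≠ 24.

no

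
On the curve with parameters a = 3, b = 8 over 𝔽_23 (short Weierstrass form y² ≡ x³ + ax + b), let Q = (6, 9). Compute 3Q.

(22, 21)

Repeated addition: build up to 3Q.
2Q: tangent at (6, 9): λ = (3·6² + 3)/(2·9) ≡ 19/18. 18⁻¹ ≡ 9 (mod 23), so λ ≡ 19·9 ≡ 10.
  x = λ² - 6 - 6 = 100 - 12 ≡ 19; y = λ·(6 - 19) - 9 ≡ 22. → (19, 22)
3Q: (19, 22) + (6, 9). λ = (9 - 22)/(6 - 19) ≡ 10/10 mod 23. 10⁻¹ ≡ 7 (mod 23), so λ ≡ 1.
  x = λ² - 19 - 6 = 1 - 25 ≡ 22; y = λ·(19 - 22) - 22 ≡ 21. → (22, 21)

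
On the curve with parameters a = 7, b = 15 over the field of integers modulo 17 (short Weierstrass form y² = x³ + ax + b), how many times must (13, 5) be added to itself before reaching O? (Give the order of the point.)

5

2P: tangent at (13, 5): λ = (3·13² + 7)/(2·5) ≡ 4/10. 10⁻¹ ≡ 12 (mod 17), so λ ≡ 4·12 ≡ 14.
  x = λ² - 13 - 13 = 196 - 26 ≡ 0; y = λ·(13 - 0) - 5 ≡ 7. → (0, 7)
3P: (0, 7) + (13, 5). λ = (5 - 7)/(13 - 0) ≡ 15/13 mod 17. 13⁻¹ ≡ 4 (mod 17), so λ ≡ 9.
  x = λ² - 0 - 13 = 81 - 13 ≡ 0; y = λ·(0 - 0) - 7 ≡ 10. → (0, 10)
4P: (0, 10) + (13, 5). λ = (5 - 10)/(13 - 0) ≡ 12/13 mod 17. 13⁻¹ ≡ 4 (mod 17) since 13·4 = 52 ≡ 1, so λ ≡ 14.
  x = λ² - 0 - 13 = 196 - 13 ≡ 13; y = λ·(0 - 13) - 10 ≡ 12. → (13, 12)
5P: (13, 12) + (13, 5): same x and y₁ ≡ -y₂, so the sum is O.
5P = O, so the order is 5.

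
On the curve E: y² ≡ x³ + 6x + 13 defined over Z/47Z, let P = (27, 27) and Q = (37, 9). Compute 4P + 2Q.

First 4P:
Double-and-add on 4 = (100)₂. Start with P = (27, 27) for the leading 1-bit.
double: tangent at (27, 27): λ = (3·27² + 6)/(2·27) ≡ 31/7. 7⁻¹ ≡ 27 (mod 47), so λ ≡ 31·27 ≡ 38.
  x = λ² - 27 - 27 = 1444 - 54 ≡ 27; y = λ·(27 - 27) - 27 ≡ 20. → (27, 20)
double: tangent at (27, 20): λ = (3·27² + 6)/(2·20) ≡ 31/40. 40⁻¹ ≡ 20 (mod 47), so λ ≡ 31·20 ≡ 9.
  x = λ² - 27 - 27 = 81 - 54 ≡ 27; y = λ·(27 - 27) - 20 ≡ 27. → (27, 27)
4P = (27, 27).
Next 2Q:
Repeated addition: build up to 2Q.
2Q: tangent at (37, 9): λ = (3·37² + 6)/(2·9) ≡ 24/18. 18⁻¹ ≡ 34 (mod 47), so λ ≡ 24·34 ≡ 17.
  x = λ² - 37 - 37 = 289 - 74 ≡ 27; y = λ·(37 - 27) - 9 ≡ 20. → (27, 20)
2Q = (27, 20).
Finally 4P + 2Q:
(27, 27) + (27, 20): same x and y₁ ≡ -y₂, so the sum is ∞.

O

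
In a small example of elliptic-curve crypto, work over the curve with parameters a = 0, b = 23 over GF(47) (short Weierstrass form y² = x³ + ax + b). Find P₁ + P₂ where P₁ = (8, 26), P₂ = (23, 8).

(40, 3)

(8, 26) + (23, 8). λ = (8 - 26)/(23 - 8) ≡ 29/15 mod 47. 15⁻¹ ≡ 22 (mod 47), so λ ≡ 27.
  x = λ² - 8 - 23 = 729 - 31 ≡ 40; y = λ·(8 - 40) - 26 ≡ 3. → (40, 3)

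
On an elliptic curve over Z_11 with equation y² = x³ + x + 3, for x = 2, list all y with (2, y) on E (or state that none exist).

none

x³ + 1x + 3 = 13 ≡ 2 (mod 11).
2 is a non-residue mod 11; no y exists.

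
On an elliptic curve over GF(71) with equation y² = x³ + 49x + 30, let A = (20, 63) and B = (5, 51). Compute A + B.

(58, 6)

(20, 63) + (5, 51). λ = (51 - 63)/(5 - 20) ≡ 59/56 mod 71. 56⁻¹ ≡ 52 (mod 71), so λ ≡ 15.
  x = λ² - 20 - 5 = 225 - 25 ≡ 58; y = λ·(20 - 58) - 63 ≡ 6. → (58, 6)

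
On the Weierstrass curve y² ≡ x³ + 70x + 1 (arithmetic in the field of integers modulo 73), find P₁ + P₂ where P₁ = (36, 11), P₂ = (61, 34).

(53, 23)

(36, 11) + (61, 34). λ = (34 - 11)/(61 - 36) ≡ 23/25 mod 73. 25⁻¹ ≡ 38 (mod 73), so λ ≡ 71.
  x = λ² - 36 - 61 = 5041 - 97 ≡ 53; y = λ·(36 - 53) - 11 ≡ 23. → (53, 23)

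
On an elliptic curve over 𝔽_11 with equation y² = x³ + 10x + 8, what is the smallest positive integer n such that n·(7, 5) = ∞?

7

2P: tangent at (7, 5): λ = (3·7² + 10)/(2·5) ≡ 3/10. 10⁻¹ ≡ 10 (mod 11) since 10·10 = 100 ≡ 1, so λ ≡ 3·10 ≡ 8.
  x = λ² - 7 - 7 = 64 - 14 ≡ 6; y = λ·(7 - 6) - 5 ≡ 3. → (6, 3)
3P: (6, 3) + (7, 5). λ = (5 - 3)/(7 - 6) ≡ 2/1 mod 11. 1⁻¹ ≡ 1 (mod 11), so λ ≡ 2.
  x = λ² - 6 - 7 = 4 - 13 ≡ 2; y = λ·(6 - 2) - 3 ≡ 5. → (2, 5)
4P: (2, 5) + (7, 5). λ = (5 - 5)/(7 - 2) ≡ 0/5 mod 11. 5⁻¹ ≡ 9 (mod 11), so λ ≡ 0.
  x = λ² - 2 - 7 = 0 - 9 ≡ 2; y = λ·(2 - 2) - 5 ≡ 6. → (2, 6)
5P: (2, 6) + (7, 5). λ = (5 - 6)/(7 - 2) ≡ 10/5 mod 11. 5⁻¹ ≡ 9 (mod 11), so λ ≡ 2.
  x = λ² - 2 - 7 = 4 - 9 ≡ 6; y = λ·(2 - 6) - 6 ≡ 8. → (6, 8)
6P: (6, 8) + (7, 5). λ = (5 - 8)/(7 - 6) ≡ 8/1 mod 11. 1⁻¹ ≡ 1 (mod 11) since 1·1 = 1 ≡ 1, so λ ≡ 8.
  x = λ² - 6 - 7 = 64 - 13 ≡ 7; y = λ·(6 - 7) - 8 ≡ 6. → (7, 6)
7P: (7, 6) + (7, 5): same x and y₁ ≡ -y₂, so the sum is ∞.
7P = ∞, so the order is 7.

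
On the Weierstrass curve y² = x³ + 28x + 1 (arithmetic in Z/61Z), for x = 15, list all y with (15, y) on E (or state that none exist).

x³ + 28x + 1 = 3796 ≡ 14 (mod 61).
Square roots of 14 mod 61: 21 and 40 (since 21² = 441 ≡ 14).

21, 40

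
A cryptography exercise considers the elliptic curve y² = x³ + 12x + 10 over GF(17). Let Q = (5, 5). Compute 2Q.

(5, 12)

tangent at (5, 5): λ = (3·5² + 12)/(2·5) ≡ 2/10. 10⁻¹ ≡ 12 (mod 17) since 10·12 = 120 ≡ 1, so λ ≡ 2·12 ≡ 7.
  x = λ² - 5 - 5 = 49 - 10 ≡ 5; y = λ·(5 - 5) - 5 ≡ 12. → (5, 12)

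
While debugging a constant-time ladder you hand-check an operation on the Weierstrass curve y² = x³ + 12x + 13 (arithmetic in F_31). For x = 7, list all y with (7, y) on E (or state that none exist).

none

x³ + 12x + 13 = 440 ≡ 6 (mod 31).
6 is a non-residue mod 31; no y exists.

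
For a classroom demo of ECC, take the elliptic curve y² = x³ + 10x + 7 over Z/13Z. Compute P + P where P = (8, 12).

(6, 7)

tangent at (8, 12): λ = (3·8² + 10)/(2·12) ≡ 7/11. 11⁻¹ ≡ 6 (mod 13), so λ ≡ 7·6 ≡ 3.
  x = λ² - 8 - 8 = 9 - 16 ≡ 6; y = λ·(8 - 6) - 12 ≡ 7. → (6, 7)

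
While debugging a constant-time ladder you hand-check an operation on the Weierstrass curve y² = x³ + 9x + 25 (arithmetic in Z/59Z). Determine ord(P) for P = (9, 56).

7

2P: tangent at (9, 56): λ = (3·9² + 9)/(2·56) ≡ 16/53. 53⁻¹ ≡ 49 (mod 59), so λ ≡ 16·49 ≡ 17.
  x = λ² - 9 - 9 = 289 - 18 ≡ 35; y = λ·(9 - 35) - 56 ≡ 33. → (35, 33)
3P: (35, 33) + (9, 56). λ = (56 - 33)/(9 - 35) ≡ 23/33 mod 59. 33⁻¹ ≡ 34 (mod 59), so λ ≡ 15.
  x = λ² - 35 - 9 = 225 - 44 ≡ 4; y = λ·(35 - 4) - 33 ≡ 19. → (4, 19)
4P: (4, 19) + (9, 56). λ = (56 - 19)/(9 - 4) ≡ 37/5 mod 59. 5⁻¹ ≡ 12 (mod 59), so λ ≡ 31.
  x = λ² - 4 - 9 = 961 - 13 ≡ 4; y = λ·(4 - 4) - 19 ≡ 40. → (4, 40)
5P: (4, 40) + (9, 56). λ = (56 - 40)/(9 - 4) ≡ 16/5 mod 59. 5⁻¹ ≡ 12 (mod 59) since 5·12 = 60 ≡ 1, so λ ≡ 15.
  x = λ² - 4 - 9 = 225 - 13 ≡ 35; y = λ·(4 - 35) - 40 ≡ 26. → (35, 26)
6P: (35, 26) + (9, 56). λ = (56 - 26)/(9 - 35) ≡ 30/33 mod 59. 33⁻¹ ≡ 34 (mod 59) since 33·34 = 1122 ≡ 1, so λ ≡ 17.
  x = λ² - 35 - 9 = 289 - 44 ≡ 9; y = λ·(35 - 9) - 26 ≡ 3. → (9, 3)
7P: (9, 3) + (9, 56): same x and y₁ ≡ -y₂, so the sum is O.
7P = O, so the order is 7.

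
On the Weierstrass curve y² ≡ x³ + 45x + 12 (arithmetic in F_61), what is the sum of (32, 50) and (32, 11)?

O

The two points share x = 32 and their y-coordinates satisfy 50 + 11 ≡ 0 (mod 61), so they are inverses. Their sum is ∞.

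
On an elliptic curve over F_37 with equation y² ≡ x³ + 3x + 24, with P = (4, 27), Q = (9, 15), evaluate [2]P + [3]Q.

(27, 20)

First 2P:
Repeated addition: build up to 2P.
2P: tangent at (4, 27): λ = (3·4² + 3)/(2·27) ≡ 14/17. 17⁻¹ ≡ 24 (mod 37) since 17·24 = 408 ≡ 1, so λ ≡ 14·24 ≡ 3.
  x = λ² - 4 - 4 = 9 - 8 ≡ 1; y = λ·(4 - 1) - 27 ≡ 19. → (1, 19)
2P = (1, 19).
Next 3Q:
Repeated addition: build up to 3Q.
2Q: tangent at (9, 15): λ = (3·9² + 3)/(2·15) ≡ 24/30. 30⁻¹ ≡ 21 (mod 37) since 30·21 = 630 ≡ 1, so λ ≡ 24·21 ≡ 23.
  x = λ² - 9 - 9 = 529 - 18 ≡ 30; y = λ·(9 - 30) - 15 ≡ 20. → (30, 20)
3Q: (30, 20) + (9, 15). λ = (15 - 20)/(9 - 30) ≡ 32/16 mod 37. 16⁻¹ ≡ 7 (mod 37) since 16·7 = 112 ≡ 1, so λ ≡ 2.
  x = λ² - 30 - 9 = 4 - 39 ≡ 2; y = λ·(30 - 2) - 20 ≡ 36. → (2, 36)
3Q = (2, 36).
Finally 2P + 3Q:
(1, 19) + (2, 36). λ = (36 - 19)/(2 - 1) ≡ 17/1 mod 37. 1⁻¹ ≡ 1 (mod 37), so λ ≡ 17.
  x = λ² - 1 - 2 = 289 - 3 ≡ 27; y = λ·(1 - 27) - 19 ≡ 20. → (27, 20)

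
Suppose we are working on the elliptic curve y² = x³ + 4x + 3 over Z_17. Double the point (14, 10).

tangent at (14, 10): λ = (3·14² + 4)/(2·10) ≡ 14/3. 3⁻¹ ≡ 6 (mod 17), so λ ≡ 14·6 ≡ 16.
  x = λ² - 14 - 14 = 256 - 28 ≡ 7; y = λ·(14 - 7) - 10 ≡ 0. → (7, 0)

(7, 0)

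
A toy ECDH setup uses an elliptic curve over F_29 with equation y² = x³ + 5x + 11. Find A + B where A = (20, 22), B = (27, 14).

(20, 7)

(20, 22) + (27, 14). λ = (14 - 22)/(27 - 20) ≡ 21/7 mod 29. 7⁻¹ ≡ 25 (mod 29), so λ ≡ 3.
  x = λ² - 20 - 27 = 9 - 47 ≡ 20; y = λ·(20 - 20) - 22 ≡ 7. → (20, 7)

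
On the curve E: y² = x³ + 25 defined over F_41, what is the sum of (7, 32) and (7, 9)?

The two points share x = 7 and their y-coordinates satisfy 32 + 9 ≡ 0 (mod 41), so they are inverses. Their sum is the point at infinity.

O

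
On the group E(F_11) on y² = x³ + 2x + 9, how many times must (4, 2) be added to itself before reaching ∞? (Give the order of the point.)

5

2P: tangent at (4, 2): λ = (3·4² + 2)/(2·2) ≡ 6/4. 4⁻¹ ≡ 3 (mod 11), so λ ≡ 6·3 ≡ 7.
  x = λ² - 4 - 4 = 49 - 8 ≡ 8; y = λ·(4 - 8) - 2 ≡ 3. → (8, 3)
3P: (8, 3) + (4, 2). λ = (2 - 3)/(4 - 8) ≡ 10/7 mod 11. 7⁻¹ ≡ 8 (mod 11), so λ ≡ 3.
  x = λ² - 8 - 4 = 9 - 12 ≡ 8; y = λ·(8 - 8) - 3 ≡ 8. → (8, 8)
4P: (8, 8) + (4, 2). λ = (2 - 8)/(4 - 8) ≡ 5/7 mod 11. 7⁻¹ ≡ 8 (mod 11), so λ ≡ 7.
  x = λ² - 8 - 4 = 49 - 12 ≡ 4; y = λ·(8 - 4) - 8 ≡ 9. → (4, 9)
5P: (4, 9) + (4, 2): same x and y₁ ≡ -y₂, so the sum is ∞.
5P = ∞, so the order is 5.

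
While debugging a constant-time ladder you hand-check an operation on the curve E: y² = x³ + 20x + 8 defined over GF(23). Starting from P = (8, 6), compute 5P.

Double-and-add on 5 = (101)₂. Start with P = (8, 6) for the leading 1-bit.
double: tangent at (8, 6): λ = (3·8² + 20)/(2·6) ≡ 5/12. 12⁻¹ ≡ 2 (mod 23), so λ ≡ 5·2 ≡ 10.
  x = λ² - 8 - 8 = 100 - 16 ≡ 15; y = λ·(8 - 15) - 6 ≡ 16. → (15, 16)
double: tangent at (15, 16): λ = (3·15² + 20)/(2·16) ≡ 5/9. 9⁻¹ ≡ 18 (mod 23) since 9·18 = 162 ≡ 1, so λ ≡ 5·18 ≡ 21.
  x = λ² - 15 - 15 = 441 - 30 ≡ 20; y = λ·(15 - 20) - 16 ≡ 17. → (20, 17)
add P: (20, 17) + (8, 6). λ = (6 - 17)/(8 - 20) ≡ 12/11 mod 23. 11⁻¹ ≡ 21 (mod 23), so λ ≡ 22.
  x = λ² - 20 - 8 = 484 - 28 ≡ 19; y = λ·(20 - 19) - 17 ≡ 5. → (19, 5)

(19, 5)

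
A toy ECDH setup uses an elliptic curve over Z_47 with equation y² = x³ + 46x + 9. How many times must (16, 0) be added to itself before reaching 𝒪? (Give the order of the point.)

2P: (16, 0) + (16, 0): same x and y₁ ≡ -y₂, so the sum is 𝒪.
2P = 𝒪, so the order is 2.

2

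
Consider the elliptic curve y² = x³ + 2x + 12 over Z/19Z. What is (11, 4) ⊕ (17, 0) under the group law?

(2, 9)

(11, 4) + (17, 0). λ = (0 - 4)/(17 - 11) ≡ 15/6 mod 19. 6⁻¹ ≡ 16 (mod 19), so λ ≡ 12.
  x = λ² - 11 - 17 = 144 - 28 ≡ 2; y = λ·(11 - 2) - 4 ≡ 9. → (2, 9)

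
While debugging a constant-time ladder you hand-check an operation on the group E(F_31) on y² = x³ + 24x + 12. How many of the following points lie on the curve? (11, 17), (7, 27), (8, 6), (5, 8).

(11, 17): 17² ≡ 10, rhs ≡ 26 → off.
(7, 27): 27² ≡ 16, rhs ≡ 27 → off.
(8, 6): 6² ≡ 5, rhs ≡ 3 → off.
(5, 8): 8² ≡ 2, rhs ≡ 9 → off.

0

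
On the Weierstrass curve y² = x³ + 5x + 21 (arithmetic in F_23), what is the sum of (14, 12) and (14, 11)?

The two points share x = 14 and their y-coordinates satisfy 12 + 11 ≡ 0 (mod 23), so they are inverses. Their sum is the point at infinity.

O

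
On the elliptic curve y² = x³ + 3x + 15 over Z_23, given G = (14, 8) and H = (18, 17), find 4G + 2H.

First 4G:
Double-and-add on 4 = (100)₂. Start with G = (14, 8) for the leading 1-bit.
double: tangent at (14, 8): λ = (3·14² + 3)/(2·8) ≡ 16/16. 16⁻¹ ≡ 13 (mod 23), so λ ≡ 16·13 ≡ 1.
  x = λ² - 14 - 14 = 1 - 28 ≡ 19; y = λ·(14 - 19) - 8 ≡ 10. → (19, 10)
double: tangent at (19, 10): λ = (3·19² + 3)/(2·10) ≡ 5/20. 20⁻¹ ≡ 15 (mod 23), so λ ≡ 5·15 ≡ 6.
  x = λ² - 19 - 19 = 36 - 38 ≡ 21; y = λ·(19 - 21) - 10 ≡ 1. → (21, 1)
4G = (21, 1).
Next 2H:
Repeated addition: build up to 2H.
2H: tangent at (18, 17): λ = (3·18² + 3)/(2·17) ≡ 9/11. 11⁻¹ ≡ 21 (mod 23), so λ ≡ 9·21 ≡ 5.
  x = λ² - 18 - 18 = 25 - 36 ≡ 12; y = λ·(18 - 12) - 17 ≡ 13. → (12, 13)
2H = (12, 13).
Finally 4G + 2H:
(21, 1) + (12, 13). λ = (13 - 1)/(12 - 21) ≡ 12/14 mod 23. 14⁻¹ ≡ 5 (mod 23) since 14·5 = 70 ≡ 1, so λ ≡ 14.
  x = λ² - 21 - 12 = 196 - 33 ≡ 2; y = λ·(21 - 2) - 1 ≡ 12. → (2, 12)

(2, 12)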